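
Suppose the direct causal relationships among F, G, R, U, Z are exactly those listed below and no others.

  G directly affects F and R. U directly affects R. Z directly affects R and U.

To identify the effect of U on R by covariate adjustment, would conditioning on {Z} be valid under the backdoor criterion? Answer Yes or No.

Yes

Backdoor paths from U to R (paths whose first edge points into U):
  P1: U <- Z -> R
Condition 1 (no descendant of U in the set): holds — descendants of U are {R}; none are in {Z}.
Condition 2 (every backdoor path blocked by {Z}):
  P1: blocked at fork node Z ∈ conditioning set.
{Z} satisfies the backdoor criterion.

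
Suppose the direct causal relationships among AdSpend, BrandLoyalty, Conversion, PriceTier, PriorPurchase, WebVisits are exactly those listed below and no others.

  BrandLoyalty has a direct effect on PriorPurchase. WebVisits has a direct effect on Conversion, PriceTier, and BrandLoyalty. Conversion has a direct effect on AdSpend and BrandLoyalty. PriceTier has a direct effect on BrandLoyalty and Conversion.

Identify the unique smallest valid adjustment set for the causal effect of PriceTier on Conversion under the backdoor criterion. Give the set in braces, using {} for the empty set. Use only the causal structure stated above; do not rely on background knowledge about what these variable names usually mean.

Variables eligible for adjustment (non-descendants of PriceTier, excluding PriceTier and Conversion): {WebVisits}.
Backdoor paths from PriceTier to Conversion:
  P1: PriceTier <- WebVisits -> Conversion
  P2: PriceTier <- WebVisits -> BrandLoyalty <- Conversion
The empty set is not sufficient: P1 (PriceTier <- WebVisits -> Conversion) has no collider blocking it and no conditioned non-collider, so it is open.
Try {WebVisits}:
  P1: blocked at fork node WebVisits ∈ conditioning set.
  P2: blocked at fork node WebVisits ∈ conditioning set.
{WebVisits} contains no descendant of PriceTier and blocks every backdoor path.
{WebVisits} is the unique smallest valid adjustment set.

{WebVisits}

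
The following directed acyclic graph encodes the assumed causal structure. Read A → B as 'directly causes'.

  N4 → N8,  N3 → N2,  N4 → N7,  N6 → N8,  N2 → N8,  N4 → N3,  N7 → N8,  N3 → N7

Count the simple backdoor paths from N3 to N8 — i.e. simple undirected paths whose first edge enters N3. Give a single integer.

2

A backdoor path from N3 to N8 is any simple undirected path whose first edge points into N3 (i.e. leaves N3 via a parent).
Parents of N3: {N4}.
Enumerating:
  P1: N3 <- N4 -> N7 -> N8
  P2: N3 <- N4 -> N8
That exhausts the simple backdoor paths. Count: 2.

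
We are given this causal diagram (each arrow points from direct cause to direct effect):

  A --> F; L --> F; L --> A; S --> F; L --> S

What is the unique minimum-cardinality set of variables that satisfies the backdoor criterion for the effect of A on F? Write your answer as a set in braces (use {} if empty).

Variables eligible for adjustment (non-descendants of A, excluding A and F): {L, S}.
Backdoor paths from A to F:
  P1: A <- L -> S -> F
  P2: A <- L -> F
The empty set is not sufficient: P1 (A <- L -> S -> F) has no collider blocking it and no conditioned non-collider, so it is open.
Try {L}:
  P1: blocked at fork node L ∈ conditioning set.
  P2: blocked at fork node L ∈ conditioning set.
{L} contains no descendant of A and blocks every backdoor path.
No other singleton works — e.g. {S} leaves P2 open — so {L} is the unique smallest valid adjustment set.

{L}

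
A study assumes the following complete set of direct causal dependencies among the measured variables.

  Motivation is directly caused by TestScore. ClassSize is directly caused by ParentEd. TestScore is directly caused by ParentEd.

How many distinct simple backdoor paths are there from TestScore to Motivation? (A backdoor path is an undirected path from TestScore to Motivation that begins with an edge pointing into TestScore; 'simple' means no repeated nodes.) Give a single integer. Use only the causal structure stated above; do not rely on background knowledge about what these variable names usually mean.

0

A backdoor path from TestScore to Motivation is any simple undirected path whose first edge points into TestScore (i.e. leaves TestScore via a parent).
Parents of TestScore: {ParentEd}.
No simple path from any parent of TestScore reaches Motivation without revisiting TestScore, so there are no backdoor paths.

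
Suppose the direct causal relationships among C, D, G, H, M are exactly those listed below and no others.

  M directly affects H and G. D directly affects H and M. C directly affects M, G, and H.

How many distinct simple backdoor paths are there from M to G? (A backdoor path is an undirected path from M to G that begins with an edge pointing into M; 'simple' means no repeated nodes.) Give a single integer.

2

A backdoor path from M to G is any simple undirected path whose first edge points into M (i.e. leaves M via a parent).
Parents of M: {C, D}.
Enumerating:
  P1: M <- D -> H <- C -> G
  P2: M <- C -> G
That exhausts the simple backdoor paths. Count: 2.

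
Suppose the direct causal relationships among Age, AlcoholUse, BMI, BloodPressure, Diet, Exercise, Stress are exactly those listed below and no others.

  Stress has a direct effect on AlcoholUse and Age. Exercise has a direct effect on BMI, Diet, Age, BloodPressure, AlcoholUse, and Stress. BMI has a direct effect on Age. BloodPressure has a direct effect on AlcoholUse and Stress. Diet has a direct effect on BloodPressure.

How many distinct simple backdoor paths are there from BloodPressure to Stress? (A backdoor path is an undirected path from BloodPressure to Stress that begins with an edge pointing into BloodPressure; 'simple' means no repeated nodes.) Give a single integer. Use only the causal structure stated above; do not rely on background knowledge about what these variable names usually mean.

8

A backdoor path from BloodPressure to Stress is any simple undirected path whose first edge points into BloodPressure (i.e. leaves BloodPressure via a parent).
Parents of BloodPressure: {Diet, Exercise}.
Enumerating:
  P1: BloodPressure <- Exercise -> BMI -> Age <- Stress
  P2: BloodPressure <- Exercise -> Stress
  P3: BloodPressure <- Exercise -> Age <- Stress
  P4: BloodPressure <- Exercise -> AlcoholUse <- Stress
  P5: BloodPressure <- Diet <- Exercise -> BMI -> Age <- Stress
  P6: BloodPressure <- Diet <- Exercise -> Stress
  P7: BloodPressure <- Diet <- Exercise -> Age <- Stress
  P8: BloodPressure <- Diet <- Exercise -> AlcoholUse <- Stress
That exhausts the simple backdoor paths. Count: 8.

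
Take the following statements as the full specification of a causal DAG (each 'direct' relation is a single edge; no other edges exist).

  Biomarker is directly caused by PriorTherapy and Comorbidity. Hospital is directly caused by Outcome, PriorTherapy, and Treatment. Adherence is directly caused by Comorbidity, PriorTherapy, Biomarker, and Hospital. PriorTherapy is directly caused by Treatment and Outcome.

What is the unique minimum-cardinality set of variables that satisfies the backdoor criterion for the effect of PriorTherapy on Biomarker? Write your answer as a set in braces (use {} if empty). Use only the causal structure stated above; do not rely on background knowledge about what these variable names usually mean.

Variables eligible for adjustment (non-descendants of PriorTherapy, excluding PriorTherapy and Biomarker): {Comorbidity, Outcome, Treatment}.
Backdoor paths from PriorTherapy to Biomarker:
  P1: PriorTherapy <- Treatment -> Hospital -> Adherence <- Comorbidity -> Biomarker
  P2: PriorTherapy <- Treatment -> Hospital -> Adherence <- Biomarker
  P3: PriorTherapy <- Outcome -> Hospital -> Adherence <- Comorbidity -> Biomarker
  P4: PriorTherapy <- Outcome -> Hospital -> Adherence <- Biomarker
Each backdoor path contains an unconditioned collider, so every path is already blocked with the empty conditioning set:
  P1: blocked at collider Adherence (neither it nor any descendant is in the conditioning set).
  P2: blocked at collider Adherence (neither it nor any descendant is in the conditioning set).
  P3: blocked at collider Adherence (neither it nor any descendant is in the conditioning set).
  P4: blocked at collider Adherence (neither it nor any descendant is in the conditioning set).
The empty set is therefore the unique smallest valid set.

{}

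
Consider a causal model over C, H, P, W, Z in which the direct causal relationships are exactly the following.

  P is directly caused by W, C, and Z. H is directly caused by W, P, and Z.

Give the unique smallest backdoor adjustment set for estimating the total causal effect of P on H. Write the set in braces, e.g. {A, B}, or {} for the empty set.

{W, Z}

Variables eligible for adjustment (non-descendants of P, excluding P and H): {C, W, Z}.
Backdoor paths from P to H:
  P1: P <- W -> H
  P2: P <- Z -> H
The empty set is not sufficient: P1 (P <- W -> H) has no collider blocking it and no conditioned non-collider, so it is open.
Try {W, Z}:
  P1: blocked at fork node W ∈ conditioning set.
  P2: blocked at fork node Z ∈ conditioning set.
{W, Z} contains no descendant of P and blocks every backdoor path.
Every element of {W, Z} is needed (dropping W leaves P1 open; dropping Z leaves P2 open), so no proper subset is valid.
Among all size-2 subsets of the eligible variables, only {W, Z} blocks every backdoor path, so it is the unique smallest valid adjustment set.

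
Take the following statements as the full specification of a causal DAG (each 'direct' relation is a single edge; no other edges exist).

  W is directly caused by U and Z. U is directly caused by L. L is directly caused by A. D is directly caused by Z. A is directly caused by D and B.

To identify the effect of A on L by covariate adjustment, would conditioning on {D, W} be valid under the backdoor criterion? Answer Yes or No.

Backdoor paths from A to L (paths whose first edge points into A):
  P1: A <- D <- Z -> W <- U <- L
Condition 1 (no descendant of A in the set): FAILS — W is a descendant of A.
Condition 2 (every backdoor path blocked by {D, W}):
  P1: blocked at chain node D ∈ conditioning set.
{D, W} does not satisfy the backdoor criterion.

No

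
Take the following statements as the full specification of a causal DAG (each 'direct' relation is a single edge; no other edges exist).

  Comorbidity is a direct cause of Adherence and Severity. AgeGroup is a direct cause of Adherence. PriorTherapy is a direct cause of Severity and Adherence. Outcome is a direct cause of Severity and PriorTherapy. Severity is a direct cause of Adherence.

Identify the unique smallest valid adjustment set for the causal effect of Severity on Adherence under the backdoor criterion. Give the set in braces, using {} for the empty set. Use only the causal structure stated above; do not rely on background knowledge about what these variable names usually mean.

{Comorbidity, PriorTherapy}

Variables eligible for adjustment (non-descendants of Severity, excluding Severity and Adherence): {AgeGroup, Comorbidity, Outcome, PriorTherapy}.
Backdoor paths from Severity to Adherence:
  P1: Severity <- Comorbidity -> Adherence
  P2: Severity <- Outcome -> PriorTherapy -> Adherence
  P3: Severity <- PriorTherapy -> Adherence
The empty set is not sufficient: P1 (Severity <- Comorbidity -> Adherence) has no collider blocking it and no conditioned non-collider, so it is open.
Try {Comorbidity, PriorTherapy}:
  P1: blocked at fork node Comorbidity ∈ conditioning set.
  P2: blocked at chain node PriorTherapy ∈ conditioning set.
  P3: blocked at fork node PriorTherapy ∈ conditioning set.
{Comorbidity, PriorTherapy} contains no descendant of Severity and blocks every backdoor path.
Every element of {Comorbidity, PriorTherapy} is needed (dropping Comorbidity leaves P1 open; dropping PriorTherapy leaves P2 open), so no proper subset is valid.
Among all size-2 subsets of the eligible variables, only {Comorbidity, PriorTherapy} blocks every backdoor path, so it is the unique smallest valid adjustment set.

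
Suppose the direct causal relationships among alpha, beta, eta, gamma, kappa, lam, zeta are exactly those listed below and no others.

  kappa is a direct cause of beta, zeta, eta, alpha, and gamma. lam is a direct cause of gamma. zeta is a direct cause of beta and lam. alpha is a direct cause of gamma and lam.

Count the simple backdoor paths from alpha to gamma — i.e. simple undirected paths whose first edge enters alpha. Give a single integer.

A backdoor path from alpha to gamma is any simple undirected path whose first edge points into alpha (i.e. leaves alpha via a parent).
Parents of alpha: {kappa}.
Enumerating:
  P1: alpha <- kappa -> zeta -> lam -> gamma
  P2: alpha <- kappa -> beta <- zeta -> lam -> gamma
  P3: alpha <- kappa -> gamma
That exhausts the simple backdoor paths. Count: 3.

3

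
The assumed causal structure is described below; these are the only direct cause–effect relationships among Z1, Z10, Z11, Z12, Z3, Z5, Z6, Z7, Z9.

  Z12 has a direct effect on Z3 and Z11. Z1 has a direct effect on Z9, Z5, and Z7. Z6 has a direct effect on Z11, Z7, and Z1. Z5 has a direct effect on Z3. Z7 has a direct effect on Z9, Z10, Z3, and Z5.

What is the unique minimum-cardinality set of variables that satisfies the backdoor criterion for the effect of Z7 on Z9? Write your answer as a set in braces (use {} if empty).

Variables eligible for adjustment (non-descendants of Z7, excluding Z7 and Z9): {Z1, Z11, Z12, Z6}.
Backdoor paths from Z7 to Z9:
  P1: Z7 <- Z6 -> Z1 -> Z9
  P2: Z7 <- Z6 -> Z11 <- Z12 -> Z3 <- Z5 <- Z1 -> Z9
  P3: Z7 <- Z1 -> Z9
The empty set is not sufficient: P1 (Z7 <- Z6 -> Z1 -> Z9) has no collider blocking it and no conditioned non-collider, so it is open.
Try {Z1}:
  P1: blocked at chain node Z1 ∈ conditioning set.
  P2: blocked at collider Z11 (neither it nor any descendant is in the conditioning set).
  P3: blocked at fork node Z1 ∈ conditioning set.
{Z1} contains no descendant of Z7 and blocks every backdoor path.
No other singleton works — e.g. {Z6} leaves P3 open — so {Z1} is the unique smallest valid adjustment set.

{Z1}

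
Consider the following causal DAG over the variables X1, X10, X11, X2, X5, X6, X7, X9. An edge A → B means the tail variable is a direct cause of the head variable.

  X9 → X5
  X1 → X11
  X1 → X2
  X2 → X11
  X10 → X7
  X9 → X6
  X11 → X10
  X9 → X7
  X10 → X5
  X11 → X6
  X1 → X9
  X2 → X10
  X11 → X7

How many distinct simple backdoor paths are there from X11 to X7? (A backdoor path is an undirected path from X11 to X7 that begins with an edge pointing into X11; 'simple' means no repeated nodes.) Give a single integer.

8

A backdoor path from X11 to X7 is any simple undirected path whose first edge points into X11 (i.e. leaves X11 via a parent).
Parents of X11: {X1, X2}.
Enumerating:
  P1: X11 <- X1 -> X9 -> X5 <- X10 -> X7
  P2: X11 <- X1 -> X9 -> X7
  P3: X11 <- X1 -> X2 -> X10 -> X5 <- X9 -> X7
  P4: X11 <- X1 -> X2 -> X10 -> X7
  P5: X11 <- X2 <- X1 -> X9 -> X5 <- X10 -> X7
  P6: X11 <- X2 <- X1 -> X9 -> X7
  P7: X11 <- X2 -> X10 -> X5 <- X9 -> X7
  P8: X11 <- X2 -> X10 -> X7
That exhausts the simple backdoor paths. Count: 8.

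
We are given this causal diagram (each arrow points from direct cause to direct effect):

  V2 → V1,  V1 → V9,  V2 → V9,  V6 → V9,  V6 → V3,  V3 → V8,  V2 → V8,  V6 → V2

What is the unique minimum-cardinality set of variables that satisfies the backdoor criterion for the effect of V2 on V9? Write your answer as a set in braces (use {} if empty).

Variables eligible for adjustment (non-descendants of V2, excluding V2 and V9): {V3, V6}.
Backdoor paths from V2 to V9:
  P1: V2 <- V6 -> V9
The empty set is not sufficient: P1 (V2 <- V6 -> V9) has no collider blocking it and no conditioned non-collider, so it is open.
Try {V6}:
  P1: blocked at fork node V6 ∈ conditioning set.
{V6} contains no descendant of V2 and blocks every backdoor path.
No other singleton works — e.g. {V3} leaves P1 open — so {V6} is the unique smallest valid adjustment set.

{V6}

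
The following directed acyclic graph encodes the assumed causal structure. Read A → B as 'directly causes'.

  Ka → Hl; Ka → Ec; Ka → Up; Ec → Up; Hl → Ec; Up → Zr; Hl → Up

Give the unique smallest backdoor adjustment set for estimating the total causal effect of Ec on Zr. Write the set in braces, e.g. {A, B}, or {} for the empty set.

Variables eligible for adjustment (non-descendants of Ec, excluding Ec and Zr): {Hl, Ka}.
Backdoor paths from Ec to Zr:
  P1: Ec <- Ka -> Hl -> Up -> Zr
  P2: Ec <- Ka -> Up -> Zr
  P3: Ec <- Hl <- Ka -> Up -> Zr
  P4: Ec <- Hl -> Up -> Zr
The empty set is not sufficient: P1 (Ec <- Ka -> Hl -> Up -> Zr) has no collider blocking it and no conditioned non-collider, so it is open.
Try {Hl, Ka}:
  P1: blocked at fork node Ka ∈ conditioning set.
  P2: blocked at fork node Ka ∈ conditioning set.
  P3: blocked at chain node Hl ∈ conditioning set.
  P4: blocked at fork node Hl ∈ conditioning set.
{Hl, Ka} contains no descendant of Ec and blocks every backdoor path.
Every element of {Hl, Ka} is needed (dropping Hl leaves P4 open; dropping Ka leaves P2 open), so no proper subset is valid.
Among all size-2 subsets of the eligible variables, only {Hl, Ka} blocks every backdoor path, so it is the unique smallest valid adjustment set.

{Hl, Ka}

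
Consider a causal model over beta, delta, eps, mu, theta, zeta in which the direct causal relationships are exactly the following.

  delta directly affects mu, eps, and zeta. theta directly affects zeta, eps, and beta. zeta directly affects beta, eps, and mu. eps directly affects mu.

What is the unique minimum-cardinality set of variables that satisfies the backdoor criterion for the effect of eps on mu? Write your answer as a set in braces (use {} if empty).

{delta, zeta}

Variables eligible for adjustment (non-descendants of eps, excluding eps and mu): {beta, delta, theta, zeta}.
Backdoor paths from eps to mu:
  P1: eps <- theta -> zeta <- delta -> mu
  P2: eps <- theta -> zeta -> mu
  P3: eps <- theta -> beta <- zeta <- delta -> mu
  P4: eps <- theta -> beta <- zeta -> mu
  P5: eps <- delta -> zeta -> mu
  P6: eps <- delta -> mu
  P7: eps <- zeta <- delta -> mu
  P8: eps <- zeta -> mu
The empty set is not sufficient: P2 (eps <- theta -> zeta -> mu) has no collider blocking it and no conditioned non-collider, so it is open.
Try {delta, zeta}:
  P1: blocked at fork node delta ∈ conditioning set.
  P2: blocked at chain node zeta ∈ conditioning set.
  P3: blocked at collider beta (neither it nor any descendant is in the conditioning set).
  P4: blocked at collider beta (neither it nor any descendant is in the conditioning set).
  P5: blocked at fork node delta ∈ conditioning set.
  P6: blocked at fork node delta ∈ conditioning set.
  P7: blocked at chain node zeta ∈ conditioning set.
  P8: blocked at fork node zeta ∈ conditioning set.
{delta, zeta} contains no descendant of eps and blocks every backdoor path.
Every element of {delta, zeta} is needed (dropping delta leaves P1 open; dropping zeta leaves P2 open), so no proper subset is valid.
Among all size-2 subsets of the eligible variables, only {delta, zeta} blocks every backdoor path, so it is the unique smallest valid adjustment set.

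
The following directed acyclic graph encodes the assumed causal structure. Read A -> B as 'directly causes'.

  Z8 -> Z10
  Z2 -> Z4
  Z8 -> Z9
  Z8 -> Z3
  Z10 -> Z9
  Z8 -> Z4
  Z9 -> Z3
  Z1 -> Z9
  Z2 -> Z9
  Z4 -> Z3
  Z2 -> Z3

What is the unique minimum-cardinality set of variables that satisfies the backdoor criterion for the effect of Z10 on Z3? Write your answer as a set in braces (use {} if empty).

Variables eligible for adjustment (non-descendants of Z10, excluding Z10 and Z3): {Z1, Z2, Z4, Z8}.
Backdoor paths from Z10 to Z3:
  P1: Z10 <- Z8 -> Z4 <- Z2 -> Z9 -> Z3
  P2: Z10 <- Z8 -> Z4 <- Z2 -> Z3
  P3: Z10 <- Z8 -> Z4 -> Z3
  P4: Z10 <- Z8 -> Z9 <- Z2 -> Z4 -> Z3
  P5: Z10 <- Z8 -> Z9 <- Z2 -> Z3
  P6: Z10 <- Z8 -> Z9 -> Z3
  P7: Z10 <- Z8 -> Z3
The empty set is not sufficient: P3 (Z10 <- Z8 -> Z4 -> Z3) has no collider blocking it and no conditioned non-collider, so it is open.
Try {Z8}:
  P1: blocked at fork node Z8 ∈ conditioning set.
  P2: blocked at fork node Z8 ∈ conditioning set.
  P3: blocked at fork node Z8 ∈ conditioning set.
  P4: blocked at fork node Z8 ∈ conditioning set.
  P5: blocked at fork node Z8 ∈ conditioning set.
  P6: blocked at fork node Z8 ∈ conditioning set.
  P7: blocked at fork node Z8 ∈ conditioning set.
{Z8} contains no descendant of Z10 and blocks every backdoor path.
No other singleton works — e.g. {Z1} leaves P3 open — so {Z8} is the unique smallest valid adjustment set.

{Z8}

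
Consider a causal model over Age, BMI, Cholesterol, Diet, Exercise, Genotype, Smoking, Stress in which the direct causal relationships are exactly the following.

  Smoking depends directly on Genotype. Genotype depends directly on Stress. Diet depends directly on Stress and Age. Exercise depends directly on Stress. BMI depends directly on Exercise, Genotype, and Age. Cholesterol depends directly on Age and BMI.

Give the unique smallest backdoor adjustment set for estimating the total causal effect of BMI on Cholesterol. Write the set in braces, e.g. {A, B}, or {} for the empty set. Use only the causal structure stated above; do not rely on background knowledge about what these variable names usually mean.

{Age}

Variables eligible for adjustment (non-descendants of BMI, excluding BMI and Cholesterol): {Age, Diet, Exercise, Genotype, Smoking, Stress}.
Backdoor paths from BMI to Cholesterol:
  P1: BMI <- Age -> Cholesterol
  P2: BMI <- Exercise <- Stress -> Diet <- Age -> Cholesterol
  P3: BMI <- Genotype <- Stress -> Diet <- Age -> Cholesterol
The empty set is not sufficient: P1 (BMI <- Age -> Cholesterol) has no collider blocking it and no conditioned non-collider, so it is open.
Try {Age}:
  P1: blocked at fork node Age ∈ conditioning set.
  P2: blocked at collider Diet (neither it nor any descendant is in the conditioning set).
  P3: blocked at collider Diet (neither it nor any descendant is in the conditioning set).
{Age} contains no descendant of BMI and blocks every backdoor path.
No other singleton works — e.g. {Stress} leaves P1 open — so {Age} is the unique smallest valid adjustment set.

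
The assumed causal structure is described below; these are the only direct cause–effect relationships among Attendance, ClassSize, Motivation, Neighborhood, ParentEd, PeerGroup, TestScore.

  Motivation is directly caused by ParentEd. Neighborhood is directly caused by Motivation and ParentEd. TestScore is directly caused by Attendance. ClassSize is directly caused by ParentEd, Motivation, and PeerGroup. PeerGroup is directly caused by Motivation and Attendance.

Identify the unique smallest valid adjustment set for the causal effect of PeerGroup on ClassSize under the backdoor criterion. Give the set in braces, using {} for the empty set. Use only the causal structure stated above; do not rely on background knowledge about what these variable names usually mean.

{Motivation}

Variables eligible for adjustment (non-descendants of PeerGroup, excluding PeerGroup and ClassSize): {Attendance, Motivation, Neighborhood, ParentEd, TestScore}.
Backdoor paths from PeerGroup to ClassSize:
  P1: PeerGroup <- Motivation <- ParentEd -> ClassSize
  P2: PeerGroup <- Motivation -> ClassSize
  P3: PeerGroup <- Motivation -> Neighborhood <- ParentEd -> ClassSize
The empty set is not sufficient: P1 (PeerGroup <- Motivation <- ParentEd -> ClassSize) has no collider blocking it and no conditioned non-collider, so it is open.
Try {Motivation}:
  P1: blocked at chain node Motivation ∈ conditioning set.
  P2: blocked at fork node Motivation ∈ conditioning set.
  P3: blocked at fork node Motivation ∈ conditioning set.
{Motivation} contains no descendant of PeerGroup and blocks every backdoor path.
No other singleton works — e.g. {ParentEd} leaves P2 open — so {Motivation} is the unique smallest valid adjustment set.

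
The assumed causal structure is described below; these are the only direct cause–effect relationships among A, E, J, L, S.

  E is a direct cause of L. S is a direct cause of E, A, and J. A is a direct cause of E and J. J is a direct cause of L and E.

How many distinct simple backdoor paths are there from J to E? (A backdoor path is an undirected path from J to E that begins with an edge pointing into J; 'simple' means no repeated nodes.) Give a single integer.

A backdoor path from J to E is any simple undirected path whose first edge points into J (i.e. leaves J via a parent).
Parents of J: {A, S}.
Enumerating:
  P1: J <- S -> A -> E
  P2: J <- S -> E
  P3: J <- A <- S -> E
  P4: J <- A -> E
That exhausts the simple backdoor paths. Count: 4.

4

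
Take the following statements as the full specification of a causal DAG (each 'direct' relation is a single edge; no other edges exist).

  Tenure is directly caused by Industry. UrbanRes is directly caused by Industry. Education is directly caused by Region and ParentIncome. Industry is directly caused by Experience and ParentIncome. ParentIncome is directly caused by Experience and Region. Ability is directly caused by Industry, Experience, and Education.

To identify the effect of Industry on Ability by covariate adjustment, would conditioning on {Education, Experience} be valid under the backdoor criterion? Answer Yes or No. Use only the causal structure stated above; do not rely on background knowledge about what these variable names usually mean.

Backdoor paths from Industry to Ability (paths whose first edge points into Industry):
  P1: Industry <- Experience -> ParentIncome <- Region -> Education -> Ability
  P2: Industry <- Experience -> ParentIncome -> Education -> Ability
  P3: Industry <- Experience -> Ability
  P4: Industry <- ParentIncome <- Region -> Education -> Ability
  P5: Industry <- ParentIncome <- Experience -> Ability
  P6: Industry <- ParentIncome -> Education -> Ability
Condition 1 (no descendant of Industry in the set): holds — descendants of Industry are {Ability, Tenure, UrbanRes}; none are in {Education, Experience}.
Condition 2 (every backdoor path blocked by {Education, Experience}):
  P1: blocked at fork node Experience ∈ conditioning set.
  P2: blocked at fork node Experience ∈ conditioning set.
  P3: blocked at fork node Experience ∈ conditioning set.
  P4: blocked at chain node Education ∈ conditioning set.
  P5: blocked at fork node Experience ∈ conditioning set.
  P6: blocked at chain node Education ∈ conditioning set.
{Education, Experience} satisfies the backdoor criterion.

Yes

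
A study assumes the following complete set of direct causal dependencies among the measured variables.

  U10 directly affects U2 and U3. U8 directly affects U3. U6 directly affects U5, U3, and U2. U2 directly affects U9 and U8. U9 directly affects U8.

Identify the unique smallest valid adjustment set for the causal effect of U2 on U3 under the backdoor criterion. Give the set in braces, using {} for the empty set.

Variables eligible for adjustment (non-descendants of U2, excluding U2 and U3): {U10, U5, U6}.
Backdoor paths from U2 to U3:
  P1: U2 <- U10 -> U3
  P2: U2 <- U6 -> U3
The empty set is not sufficient: P1 (U2 <- U10 -> U3) has no collider blocking it and no conditioned non-collider, so it is open.
Try {U10, U6}:
  P1: blocked at fork node U10 ∈ conditioning set.
  P2: blocked at fork node U6 ∈ conditioning set.
{U10, U6} contains no descendant of U2 and blocks every backdoor path.
Every element of {U10, U6} is needed (dropping U10 leaves P1 open; dropping U6 leaves P2 open), so no proper subset is valid.
Among all size-2 subsets of the eligible variables, only {U10, U6} blocks every backdoor path, so it is the unique smallest valid adjustment set.

{U10, U6}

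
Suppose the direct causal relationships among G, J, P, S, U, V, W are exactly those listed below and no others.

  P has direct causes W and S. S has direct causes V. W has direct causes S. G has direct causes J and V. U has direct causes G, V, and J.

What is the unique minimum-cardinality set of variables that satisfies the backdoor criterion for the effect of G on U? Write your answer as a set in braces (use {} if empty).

{J, V}

Variables eligible for adjustment (non-descendants of G, excluding G and U): {J, P, S, V, W}.
Backdoor paths from G to U:
  P1: G <- V -> U
  P2: G <- J -> U
The empty set is not sufficient: P1 (G <- V -> U) has no collider blocking it and no conditioned non-collider, so it is open.
Try {J, V}:
  P1: blocked at fork node V ∈ conditioning set.
  P2: blocked at fork node J ∈ conditioning set.
{J, V} contains no descendant of G and blocks every backdoor path.
Every element of {J, V} is needed (dropping J leaves P2 open; dropping V leaves P1 open), so no proper subset is valid.
Among all size-2 subsets of the eligible variables, only {J, V} blocks every backdoor path, so it is the unique smallest valid adjustment set.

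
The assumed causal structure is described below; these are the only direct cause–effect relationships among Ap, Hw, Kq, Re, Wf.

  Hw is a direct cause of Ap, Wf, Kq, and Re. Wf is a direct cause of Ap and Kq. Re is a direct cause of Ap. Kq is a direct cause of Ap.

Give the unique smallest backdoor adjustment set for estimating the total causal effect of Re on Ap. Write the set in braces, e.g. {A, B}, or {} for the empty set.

{Hw}

Variables eligible for adjustment (non-descendants of Re, excluding Re and Ap): {Hw, Kq, Wf}.
Backdoor paths from Re to Ap:
  P1: Re <- Hw -> Wf -> Kq -> Ap
  P2: Re <- Hw -> Wf -> Ap
  P3: Re <- Hw -> Kq <- Wf -> Ap
  P4: Re <- Hw -> Kq -> Ap
  P5: Re <- Hw -> Ap
The empty set is not sufficient: P1 (Re <- Hw -> Wf -> Kq -> Ap) has no collider blocking it and no conditioned non-collider, so it is open.
Try {Hw}:
  P1: blocked at fork node Hw ∈ conditioning set.
  P2: blocked at fork node Hw ∈ conditioning set.
  P3: blocked at fork node Hw ∈ conditioning set.
  P4: blocked at fork node Hw ∈ conditioning set.
  P5: blocked at fork node Hw ∈ conditioning set.
{Hw} contains no descendant of Re and blocks every backdoor path.
No other singleton works — e.g. {Wf} leaves P4 open — so {Hw} is the unique smallest valid adjustment set.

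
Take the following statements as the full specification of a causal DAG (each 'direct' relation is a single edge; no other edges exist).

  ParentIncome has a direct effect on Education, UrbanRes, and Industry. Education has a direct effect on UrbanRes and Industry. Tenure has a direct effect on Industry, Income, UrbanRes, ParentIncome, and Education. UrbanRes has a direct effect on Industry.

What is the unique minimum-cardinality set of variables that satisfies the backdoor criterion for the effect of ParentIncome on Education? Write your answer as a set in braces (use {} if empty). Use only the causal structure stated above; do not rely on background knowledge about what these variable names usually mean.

{Tenure}

Variables eligible for adjustment (non-descendants of ParentIncome, excluding ParentIncome and Education): {Income, Tenure}.
Backdoor paths from ParentIncome to Education:
  P1: ParentIncome <- Tenure -> Education
  P2: ParentIncome <- Tenure -> UrbanRes <- Education
  P3: ParentIncome <- Tenure -> UrbanRes -> Industry <- Education
  P4: ParentIncome <- Tenure -> Industry <- Education
  P5: ParentIncome <- Tenure -> Industry <- UrbanRes <- Education
The empty set is not sufficient: P1 (ParentIncome <- Tenure -> Education) has no collider blocking it and no conditioned non-collider, so it is open.
Try {Tenure}:
  P1: blocked at fork node Tenure ∈ conditioning set.
  P2: blocked at fork node Tenure ∈ conditioning set.
  P3: blocked at fork node Tenure ∈ conditioning set.
  P4: blocked at fork node Tenure ∈ conditioning set.
  P5: blocked at fork node Tenure ∈ conditioning set.
{Tenure} contains no descendant of ParentIncome and blocks every backdoor path.
No other singleton works — e.g. {Income} leaves P1 open — so {Tenure} is the unique smallest valid adjustment set.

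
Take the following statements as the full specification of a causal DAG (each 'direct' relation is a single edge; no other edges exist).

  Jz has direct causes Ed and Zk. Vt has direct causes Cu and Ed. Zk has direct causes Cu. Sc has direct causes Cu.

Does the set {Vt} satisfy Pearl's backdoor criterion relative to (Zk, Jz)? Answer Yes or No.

No

Backdoor paths from Zk to Jz (paths whose first edge points into Zk):
  P1: Zk <- Cu -> Vt <- Ed -> Jz
Condition 1 (no descendant of Zk in the set): holds — descendants of Zk are {Jz}; none are in {Vt}.
Condition 2 (every backdoor path blocked by {Vt}):
  P1: open — collider(s) Vt are conditioned on (or have a conditioned descendant) and no non-collider on the path is in the set.
{Vt} does not satisfy the backdoor criterion.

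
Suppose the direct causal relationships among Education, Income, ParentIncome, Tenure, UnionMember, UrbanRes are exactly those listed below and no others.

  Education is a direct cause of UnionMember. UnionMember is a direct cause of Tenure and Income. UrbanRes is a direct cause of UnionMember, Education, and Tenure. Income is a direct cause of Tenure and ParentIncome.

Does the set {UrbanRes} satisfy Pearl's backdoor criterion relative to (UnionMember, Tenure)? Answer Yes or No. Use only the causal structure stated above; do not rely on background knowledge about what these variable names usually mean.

Yes

Backdoor paths from UnionMember to Tenure (paths whose first edge points into UnionMember):
  P1: UnionMember <- UrbanRes -> Tenure
  P2: UnionMember <- Education <- UrbanRes -> Tenure
Condition 1 (no descendant of UnionMember in the set): holds — descendants of UnionMember are {Income, ParentIncome, Tenure}; none are in {UrbanRes}.
Condition 2 (every backdoor path blocked by {UrbanRes}):
  P1: blocked at fork node UrbanRes ∈ conditioning set.
  P2: blocked at fork node UrbanRes ∈ conditioning set.
{UrbanRes} satisfies the backdoor criterion.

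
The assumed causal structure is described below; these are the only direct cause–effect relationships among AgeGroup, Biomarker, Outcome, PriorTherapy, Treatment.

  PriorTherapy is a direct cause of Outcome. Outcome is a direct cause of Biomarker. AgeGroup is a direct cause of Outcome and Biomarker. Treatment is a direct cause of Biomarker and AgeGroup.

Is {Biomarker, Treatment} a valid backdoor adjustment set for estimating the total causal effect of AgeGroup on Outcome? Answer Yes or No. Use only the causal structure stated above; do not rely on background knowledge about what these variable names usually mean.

Backdoor paths from AgeGroup to Outcome (paths whose first edge points into AgeGroup):
  P1: AgeGroup <- Treatment -> Biomarker <- Outcome
Condition 1 (no descendant of AgeGroup in the set): FAILS — Biomarker is a descendant of AgeGroup.
Condition 2 (every backdoor path blocked by {Biomarker, Treatment}):
  P1: blocked at fork node Treatment ∈ conditioning set.
{Biomarker, Treatment} does not satisfy the backdoor criterion.

No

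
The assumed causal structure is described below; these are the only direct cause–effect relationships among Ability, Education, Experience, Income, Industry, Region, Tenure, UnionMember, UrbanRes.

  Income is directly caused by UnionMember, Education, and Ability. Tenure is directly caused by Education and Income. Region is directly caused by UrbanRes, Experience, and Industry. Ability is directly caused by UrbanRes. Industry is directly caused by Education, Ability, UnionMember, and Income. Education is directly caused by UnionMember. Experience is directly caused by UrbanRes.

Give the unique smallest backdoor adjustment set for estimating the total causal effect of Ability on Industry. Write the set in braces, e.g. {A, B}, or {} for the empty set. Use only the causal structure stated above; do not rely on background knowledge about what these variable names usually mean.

{}

Variables eligible for adjustment (non-descendants of Ability, excluding Ability and Industry): {Education, Experience, UnionMember, UrbanRes}.
Backdoor paths from Ability to Industry:
  P1: Ability <- UrbanRes -> Experience -> Region <- Industry
  P2: Ability <- UrbanRes -> Region <- Industry
Each backdoor path contains an unconditioned collider, so every path is already blocked with the empty conditioning set:
  P1: blocked at collider Region (neither it nor any descendant is in the conditioning set).
  P2: blocked at collider Region (neither it nor any descendant is in the conditioning set).
The empty set is therefore the unique smallest valid set.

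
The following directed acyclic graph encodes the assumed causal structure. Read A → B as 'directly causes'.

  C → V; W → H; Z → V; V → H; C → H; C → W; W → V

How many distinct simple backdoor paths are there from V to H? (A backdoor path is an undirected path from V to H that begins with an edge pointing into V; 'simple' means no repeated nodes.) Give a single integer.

A backdoor path from V to H is any simple undirected path whose first edge points into V (i.e. leaves V via a parent).
Parents of V: {C, W, Z}.
Enumerating:
  P1: V <- C -> W -> H
  P2: V <- C -> H
  P3: V <- W <- C -> H
  P4: V <- W -> H
That exhausts the simple backdoor paths. Count: 4.

4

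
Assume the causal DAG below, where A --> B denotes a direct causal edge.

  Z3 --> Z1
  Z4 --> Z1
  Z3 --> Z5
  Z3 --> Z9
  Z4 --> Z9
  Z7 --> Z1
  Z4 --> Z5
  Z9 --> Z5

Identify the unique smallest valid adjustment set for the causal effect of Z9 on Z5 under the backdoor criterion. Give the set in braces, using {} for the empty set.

{Z3, Z4}

Variables eligible for adjustment (non-descendants of Z9, excluding Z9 and Z5): {Z1, Z3, Z4, Z7}.
Backdoor paths from Z9 to Z5:
  P1: Z9 <- Z3 -> Z1 <- Z4 -> Z5
  P2: Z9 <- Z3 -> Z5
  P3: Z9 <- Z4 -> Z1 <- Z3 -> Z5
  P4: Z9 <- Z4 -> Z5
The empty set is not sufficient: P2 (Z9 <- Z3 -> Z5) has no collider blocking it and no conditioned non-collider, so it is open.
Try {Z3, Z4}:
  P1: blocked at fork node Z3 ∈ conditioning set.
  P2: blocked at fork node Z3 ∈ conditioning set.
  P3: blocked at fork node Z4 ∈ conditioning set.
  P4: blocked at fork node Z4 ∈ conditioning set.
{Z3, Z4} contains no descendant of Z9 and blocks every backdoor path.
Every element of {Z3, Z4} is needed (dropping Z3 leaves P2 open; dropping Z4 leaves P4 open), so no proper subset is valid.
Among all size-2 subsets of the eligible variables, only {Z3, Z4} blocks every backdoor path, so it is the unique smallest valid adjustment set.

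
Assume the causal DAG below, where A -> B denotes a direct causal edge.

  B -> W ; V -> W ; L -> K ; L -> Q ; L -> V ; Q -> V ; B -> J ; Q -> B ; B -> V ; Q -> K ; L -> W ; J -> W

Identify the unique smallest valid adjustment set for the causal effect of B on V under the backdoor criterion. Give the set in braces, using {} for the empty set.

Variables eligible for adjustment (non-descendants of B, excluding B and V): {K, L, Q}.
Backdoor paths from B to V:
  P1: B <- Q <- L -> V
  P2: B <- Q <- L -> W <- V
  P3: B <- Q -> K <- L -> V
  P4: B <- Q -> K <- L -> W <- V
  P5: B <- Q -> V
The empty set is not sufficient: P1 (B <- Q <- L -> V) has no collider blocking it and no conditioned non-collider, so it is open.
Try {Q}:
  P1: blocked at chain node Q ∈ conditioning set.
  P2: blocked at chain node Q ∈ conditioning set.
  P3: blocked at fork node Q ∈ conditioning set.
  P4: blocked at fork node Q ∈ conditioning set.
  P5: blocked at fork node Q ∈ conditioning set.
{Q} contains no descendant of B and blocks every backdoor path.
No other singleton works — e.g. {L} leaves P5 open — so {Q} is the unique smallest valid adjustment set.

{Q}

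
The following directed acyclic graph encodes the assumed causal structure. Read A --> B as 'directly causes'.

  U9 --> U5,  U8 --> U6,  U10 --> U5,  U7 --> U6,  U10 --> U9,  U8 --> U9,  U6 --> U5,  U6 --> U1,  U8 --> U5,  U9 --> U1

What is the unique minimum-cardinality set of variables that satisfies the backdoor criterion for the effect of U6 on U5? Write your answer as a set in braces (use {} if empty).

{U8}

Variables eligible for adjustment (non-descendants of U6, excluding U6 and U5): {U10, U7, U8, U9}.
Backdoor paths from U6 to U5:
  P1: U6 <- U8 -> U9 <- U10 -> U5
  P2: U6 <- U8 -> U9 -> U5
  P3: U6 <- U8 -> U5
The empty set is not sufficient: P2 (U6 <- U8 -> U9 -> U5) has no collider blocking it and no conditioned non-collider, so it is open.
Try {U8}:
  P1: blocked at fork node U8 ∈ conditioning set.
  P2: blocked at fork node U8 ∈ conditioning set.
  P3: blocked at fork node U8 ∈ conditioning set.
{U8} contains no descendant of U6 and blocks every backdoor path.
No other singleton works — e.g. {U7} leaves P2 open — so {U8} is the unique smallest valid adjustment set.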